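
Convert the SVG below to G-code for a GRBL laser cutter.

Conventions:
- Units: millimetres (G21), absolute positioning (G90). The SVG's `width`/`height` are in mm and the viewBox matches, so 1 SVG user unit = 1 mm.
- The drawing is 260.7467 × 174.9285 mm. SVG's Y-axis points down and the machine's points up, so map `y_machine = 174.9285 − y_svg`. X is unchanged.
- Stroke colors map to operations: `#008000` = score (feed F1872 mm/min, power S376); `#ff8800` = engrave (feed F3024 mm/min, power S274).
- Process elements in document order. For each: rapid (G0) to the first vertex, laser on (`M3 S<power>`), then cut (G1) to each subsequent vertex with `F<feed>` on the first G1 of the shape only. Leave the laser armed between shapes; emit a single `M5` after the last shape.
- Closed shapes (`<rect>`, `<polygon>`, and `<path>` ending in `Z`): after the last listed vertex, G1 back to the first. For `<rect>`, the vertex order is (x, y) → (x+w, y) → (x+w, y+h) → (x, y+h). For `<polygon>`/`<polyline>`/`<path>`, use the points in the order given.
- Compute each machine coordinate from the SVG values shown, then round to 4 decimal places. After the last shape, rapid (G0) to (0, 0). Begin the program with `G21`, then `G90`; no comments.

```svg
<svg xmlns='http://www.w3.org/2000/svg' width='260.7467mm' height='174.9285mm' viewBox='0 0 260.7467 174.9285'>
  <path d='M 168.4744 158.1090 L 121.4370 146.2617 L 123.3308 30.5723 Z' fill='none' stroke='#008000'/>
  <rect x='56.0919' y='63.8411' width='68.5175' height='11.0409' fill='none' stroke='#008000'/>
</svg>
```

G21
G90
G0 X168.4744 Y16.8195
M3 S376
G1 X121.4370 Y28.6668 F1872
G1 X123.3308 Y144.3562
G1 X168.4744 Y16.8195
G0 X56.0919 Y111.0874
M3 S376
G1 X124.6094 Y111.0874 F1872
G1 X124.6094 Y100.0465
G1 X56.0919 Y100.0465
G1 X56.0919 Y111.0874
M5
G0 X0.0000 Y0.0000

viewBox `0 0 260.7467 174.9285` with mm width/height → 1 unit = 1 mm. Flip: y_m = 174.9285 − y_svg.

**Shape 1** — `<path>` closed polygon, stroke `#008000` → score (S376, F1872). Machine vertices: (168.4744,16.8195) → (121.4370,28.6668) → (123.3308,144.3562) → (168.4744,16.8195). Closed: final G1 returns to the first vertex.

**Shape 2** — `<rect>` rectangle, stroke `#008000` → score (S376, F1872). Machine vertices: (56.0919,111.0874) → (124.6094,111.0874) → (124.6094,100.0465) → (56.0919,100.0465) → (56.0919,111.0874). Closed: final G1 returns to the first vertex.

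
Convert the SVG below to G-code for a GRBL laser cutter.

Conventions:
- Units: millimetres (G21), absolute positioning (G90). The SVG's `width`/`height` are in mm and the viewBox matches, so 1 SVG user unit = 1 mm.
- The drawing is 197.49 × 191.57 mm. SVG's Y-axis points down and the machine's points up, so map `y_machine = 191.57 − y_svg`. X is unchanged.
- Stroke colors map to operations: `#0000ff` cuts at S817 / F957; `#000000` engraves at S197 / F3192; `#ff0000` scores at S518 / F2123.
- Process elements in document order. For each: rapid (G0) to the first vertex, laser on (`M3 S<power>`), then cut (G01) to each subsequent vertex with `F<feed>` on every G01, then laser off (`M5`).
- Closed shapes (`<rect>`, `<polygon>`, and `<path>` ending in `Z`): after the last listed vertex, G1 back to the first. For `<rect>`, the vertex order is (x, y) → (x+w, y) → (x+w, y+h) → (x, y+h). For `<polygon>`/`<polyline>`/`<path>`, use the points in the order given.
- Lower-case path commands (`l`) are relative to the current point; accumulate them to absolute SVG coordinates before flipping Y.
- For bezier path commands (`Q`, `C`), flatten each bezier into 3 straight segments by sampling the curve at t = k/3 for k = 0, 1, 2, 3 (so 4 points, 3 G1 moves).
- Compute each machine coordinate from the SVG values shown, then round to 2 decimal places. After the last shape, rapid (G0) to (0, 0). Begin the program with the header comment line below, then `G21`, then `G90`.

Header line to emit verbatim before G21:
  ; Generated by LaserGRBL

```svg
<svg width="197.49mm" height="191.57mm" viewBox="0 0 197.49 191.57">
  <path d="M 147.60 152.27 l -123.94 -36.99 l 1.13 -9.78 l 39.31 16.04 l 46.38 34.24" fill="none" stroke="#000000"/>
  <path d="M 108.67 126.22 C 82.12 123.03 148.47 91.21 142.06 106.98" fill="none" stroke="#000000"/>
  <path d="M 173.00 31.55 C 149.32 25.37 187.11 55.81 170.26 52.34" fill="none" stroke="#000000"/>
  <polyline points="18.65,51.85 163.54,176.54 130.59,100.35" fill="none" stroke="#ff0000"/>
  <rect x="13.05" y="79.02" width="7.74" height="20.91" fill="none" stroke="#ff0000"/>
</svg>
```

; Generated by LaserGRBL
G21
G90
G0 X147.60 Y39.30
M3 S197
G01 X23.66 Y76.29 F3192
G01 X24.79 Y86.07 F3192
G01 X64.10 Y70.03 F3192
G01 X110.48 Y35.79 F3192
M5
G0 X108.67 Y65.35
M3 S197
G01 X106.95 Y75.26 F3192
G01 X130.35 Y87.32 F3192
G01 X142.06 Y84.59 F3192
M5
G0 X173.00 Y160.02
M3 S197
G01 X165.51 Y156.61 F3192
G01 X173.20 Y144.45 F3192
G01 X170.26 Y139.23 F3192
M5
G0 X18.65 Y139.72
M3 S518
G01 X163.54 Y15.03 F2123
G01 X130.59 Y91.22 F2123
M5
G0 X13.05 Y112.55
M3 S518
G01 X20.79 Y112.55 F2123
G01 X20.79 Y91.64 F2123
G01 X13.05 Y91.64 F2123
G01 X13.05 Y112.55 F2123
M5
G0 X0.00 Y0.00

1 u = 1 mm; y_m = 191.57 − y.

[1] `<path>` open polyline, #000000→engrave S197 F3192: (147.60,39.30) → (23.66,76.29) → (24.79,86.07) → (64.10,70.03) → (110.48,35.79)

[2] `<path>` cubic bezier, #000000→engrave S197 F3192: (108.67,65.35) → (106.95,75.26) → (130.35,87.32) → (142.06,84.59)

[3] `<path>` cubic bezier, #000000→engrave S197 F3192: (173.00,160.02) → (165.51,156.61) → (173.20,144.45) → (170.26,139.23)

[4] `<polyline>` open polyline, #ff0000→score S518 F2123: (18.65,139.72) → (163.54,15.03) → (130.59,91.22)

[5] `<rect>` rectangle, #ff0000→score S518 F2123: (13.05,112.55) → (20.79,112.55) → (20.79,91.64) → (13.05,91.64) → (13.05,112.55) (closed)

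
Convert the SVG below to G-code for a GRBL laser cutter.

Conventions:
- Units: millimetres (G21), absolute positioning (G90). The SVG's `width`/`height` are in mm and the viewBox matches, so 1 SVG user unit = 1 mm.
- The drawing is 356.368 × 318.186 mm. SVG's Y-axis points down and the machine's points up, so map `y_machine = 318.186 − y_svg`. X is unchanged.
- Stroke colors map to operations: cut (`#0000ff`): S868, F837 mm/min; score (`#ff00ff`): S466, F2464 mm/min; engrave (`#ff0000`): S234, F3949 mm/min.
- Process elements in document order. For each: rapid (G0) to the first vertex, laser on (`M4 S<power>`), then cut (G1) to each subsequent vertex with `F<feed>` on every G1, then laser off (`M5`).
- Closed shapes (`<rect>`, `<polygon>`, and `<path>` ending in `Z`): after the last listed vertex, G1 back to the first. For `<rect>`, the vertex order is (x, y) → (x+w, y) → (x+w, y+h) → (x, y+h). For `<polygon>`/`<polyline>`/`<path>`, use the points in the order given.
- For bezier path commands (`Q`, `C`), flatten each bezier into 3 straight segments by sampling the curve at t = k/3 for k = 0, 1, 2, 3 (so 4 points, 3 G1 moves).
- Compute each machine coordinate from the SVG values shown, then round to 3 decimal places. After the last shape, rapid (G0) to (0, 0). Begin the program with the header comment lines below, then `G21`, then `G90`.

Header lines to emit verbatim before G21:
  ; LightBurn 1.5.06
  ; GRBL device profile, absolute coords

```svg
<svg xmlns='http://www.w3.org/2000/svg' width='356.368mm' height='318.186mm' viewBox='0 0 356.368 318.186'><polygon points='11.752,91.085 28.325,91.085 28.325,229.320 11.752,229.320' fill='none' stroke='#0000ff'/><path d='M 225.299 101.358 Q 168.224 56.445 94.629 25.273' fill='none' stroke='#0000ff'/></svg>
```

; LightBurn 1.5.06
; GRBL device profile, absolute coords
G21
G90
G0 X11.752 Y227.101
M4 S868
G1 X28.325 Y227.101 F837
G1 X28.325 Y88.866 F837
G1 X11.752 Y88.866 F837
G1 X11.752 Y227.101 F837
M5
G0 X225.299 Y216.828
M4 S868
G1 X185.413 Y245.243 F837
G1 X141.857 Y270.605 F837
G1 X94.629 Y292.913 F837
M5
G0 X0.000 Y0.000

1 u = 1 mm; y_m = 318.186 − y.

[1] `<polygon>` rectangle, #0000ff→cut S868 F837: (11.752,227.101) → (28.325,227.101) → (28.325,88.866) → (11.752,88.866) → (11.752,227.101) (closed)

[2] `<path>` quadratic bezier, #0000ff→cut S868 F837: (225.299,216.828) → (185.413,245.243) → (141.857,270.605) → (94.629,292.913)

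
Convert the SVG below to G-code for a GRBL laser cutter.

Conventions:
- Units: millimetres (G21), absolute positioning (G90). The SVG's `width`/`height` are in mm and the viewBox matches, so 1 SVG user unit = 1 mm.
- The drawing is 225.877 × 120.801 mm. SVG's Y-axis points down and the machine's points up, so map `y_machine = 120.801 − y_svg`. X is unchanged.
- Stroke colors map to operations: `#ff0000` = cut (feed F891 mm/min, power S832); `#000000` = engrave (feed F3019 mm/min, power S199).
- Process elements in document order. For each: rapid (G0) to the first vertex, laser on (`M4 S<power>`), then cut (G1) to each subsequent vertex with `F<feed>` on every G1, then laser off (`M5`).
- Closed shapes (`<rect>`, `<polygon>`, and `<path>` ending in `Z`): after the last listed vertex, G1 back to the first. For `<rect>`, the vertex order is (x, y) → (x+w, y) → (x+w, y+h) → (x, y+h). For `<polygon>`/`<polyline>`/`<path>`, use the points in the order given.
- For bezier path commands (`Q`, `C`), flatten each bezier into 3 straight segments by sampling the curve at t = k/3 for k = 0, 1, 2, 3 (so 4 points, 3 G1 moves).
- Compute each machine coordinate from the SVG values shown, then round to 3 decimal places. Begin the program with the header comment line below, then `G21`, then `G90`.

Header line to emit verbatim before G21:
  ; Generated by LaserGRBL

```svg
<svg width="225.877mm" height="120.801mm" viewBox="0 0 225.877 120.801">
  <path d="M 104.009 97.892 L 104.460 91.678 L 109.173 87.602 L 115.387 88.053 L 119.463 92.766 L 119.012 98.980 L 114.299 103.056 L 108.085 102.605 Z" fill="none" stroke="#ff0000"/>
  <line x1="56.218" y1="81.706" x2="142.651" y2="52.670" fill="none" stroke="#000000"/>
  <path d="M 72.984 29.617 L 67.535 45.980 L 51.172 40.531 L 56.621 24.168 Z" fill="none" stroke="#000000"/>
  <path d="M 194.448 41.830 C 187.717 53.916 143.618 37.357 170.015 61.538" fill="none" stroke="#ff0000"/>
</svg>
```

1 u = 1 mm; y_m = 120.801 − y.

[1] `<path>` regular polygon, #ff0000→cut S832 F891: (104.009,22.909) → (104.460,29.123) → (109.173,33.199) → (115.387,32.748) → (119.463,28.035) → (119.012,21.821) → (114.299,17.745) → (108.085,18.196) → (104.009,22.909) (closed)

[2] `<line>` line segment, #000000→engrave S199 F3019: (56.218,39.095) → (142.651,68.131)

[3] `<path>` regular polygon, #000000→engrave S199 F3019: (72.984,91.184) → (67.535,74.821) → (51.172,80.270) → (56.621,96.633) → (72.984,91.184) (closed)

[4] `<path>` cubic bezier, #ff0000→cut S832 F891: (194.448,78.971) → (179.256,73.864) → (163.122,72.434) → (170.015,59.263)

; Generated by LaserGRBL
G21
G90
G0 X104.009 Y22.909
M4 S832
G1 X104.460 Y29.123 F891
G1 X109.173 Y33.199 F891
G1 X115.387 Y32.748 F891
G1 X119.463 Y28.035 F891
G1 X119.012 Y21.821 F891
G1 X114.299 Y17.745 F891
G1 X108.085 Y18.196 F891
G1 X104.009 Y22.909 F891
M5
G0 X56.218 Y39.095
M4 S199
G1 X142.651 Y68.131 F3019
M5
G0 X72.984 Y91.184
M4 S199
G1 X67.535 Y74.821 F3019
G1 X51.172 Y80.270 F3019
G1 X56.621 Y96.633 F3019
G1 X72.984 Y91.184 F3019
M5
G0 X194.448 Y78.971
M4 S832
G1 X179.256 Y73.864 F891
G1 X163.122 Y72.434 F891
G1 X170.015 Y59.263 F891
M5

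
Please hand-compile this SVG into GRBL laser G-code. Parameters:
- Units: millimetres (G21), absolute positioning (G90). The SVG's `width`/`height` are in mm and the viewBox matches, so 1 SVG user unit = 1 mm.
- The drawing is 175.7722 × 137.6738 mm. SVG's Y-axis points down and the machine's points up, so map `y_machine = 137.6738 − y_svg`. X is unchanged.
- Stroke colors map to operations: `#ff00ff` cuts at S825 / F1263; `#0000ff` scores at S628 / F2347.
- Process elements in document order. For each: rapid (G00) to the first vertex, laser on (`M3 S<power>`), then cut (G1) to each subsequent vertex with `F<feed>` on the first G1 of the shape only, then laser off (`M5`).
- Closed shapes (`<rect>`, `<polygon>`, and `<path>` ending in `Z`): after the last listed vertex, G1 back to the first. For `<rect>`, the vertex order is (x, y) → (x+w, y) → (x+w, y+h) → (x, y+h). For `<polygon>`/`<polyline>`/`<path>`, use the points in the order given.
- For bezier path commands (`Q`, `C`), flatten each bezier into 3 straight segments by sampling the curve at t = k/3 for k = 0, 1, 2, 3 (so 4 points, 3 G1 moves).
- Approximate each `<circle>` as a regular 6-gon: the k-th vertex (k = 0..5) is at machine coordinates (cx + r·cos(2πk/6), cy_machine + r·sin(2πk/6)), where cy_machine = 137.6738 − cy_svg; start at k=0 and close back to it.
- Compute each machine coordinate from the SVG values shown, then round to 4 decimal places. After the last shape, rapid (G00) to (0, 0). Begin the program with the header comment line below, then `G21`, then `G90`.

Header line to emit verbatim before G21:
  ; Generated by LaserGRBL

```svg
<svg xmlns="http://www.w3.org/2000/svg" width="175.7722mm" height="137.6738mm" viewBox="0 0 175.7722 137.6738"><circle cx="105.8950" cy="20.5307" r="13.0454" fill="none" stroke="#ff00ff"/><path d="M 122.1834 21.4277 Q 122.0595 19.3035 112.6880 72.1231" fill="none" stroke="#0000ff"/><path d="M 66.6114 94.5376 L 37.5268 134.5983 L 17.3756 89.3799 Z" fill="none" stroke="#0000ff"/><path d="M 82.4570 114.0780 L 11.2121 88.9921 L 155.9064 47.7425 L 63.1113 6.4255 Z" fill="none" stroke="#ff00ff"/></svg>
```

; Generated by LaserGRBL
G21
G90
G00 X118.9404 Y117.1431
M3 S825
G1 X112.4177 Y128.4407 F1263
G1 X99.3723 Y128.4407
G1 X92.8496 Y117.1431
G1 X99.3723 Y105.8455
G1 X112.4177 Y105.8455
G1 X118.9404 Y117.1431
M5
G00 X122.1834 Y116.2461
M3 S628
G1 X121.0733 Y111.5574 F2347
G1 X117.9082 Y94.6589
G1 X112.6880 Y65.5507
M5
G00 X66.6114 Y43.1362
M3 S628
G1 X37.5268 Y3.0755 F2347
G1 X17.3756 Y48.2939
G1 X66.6114 Y43.1362
M5
G00 X82.4570 Y23.5958
M3 S825
G1 X11.2121 Y48.6817 F1263
G1 X155.9064 Y89.9313
G1 X63.1113 Y131.2483
G1 X82.4570 Y23.5958
M5
G00 X0.0000 Y0.0000

viewBox `0 0 175.7722 137.6738` with mm width/height → 1 unit = 1 mm. Flip: y_m = 137.6738 − y_svg.

**Shape 1** — `<circle>` circle, stroke `#ff00ff` → cut (S825, F1263). Machine vertices: (118.9404,117.1431) → (112.4177,128.4407) → (99.3723,128.4407) → (92.8496,117.1431) → (99.3723,105.8455) → (112.4177,105.8455) → (118.9404,117.1431). Closed: final G1 returns to the first vertex.

**Shape 2** — `<path>` quadratic bezier, stroke `#0000ff` → score (S628, F2347). Control points (SVG): P0=(122.1834,21.4277), P1=(122.0595,19.3035), P2=(112.6880,72.1231); sampled at t=k/3. Machine vertices: (122.1834,116.2461) → (121.0733,111.5574) → (117.9082,94.6589) → (112.6880,65.5507). Open path.

**Shape 3** — `<path>` regular polygon, stroke `#0000ff` → score (S628, F2347). Machine vertices: (66.6114,43.1362) → (37.5268,3.0755) → (17.3756,48.2939) → (66.6114,43.1362). Closed: final G1 returns to the first vertex.

**Shape 4** — `<path>` closed polygon, stroke `#ff00ff` → cut (S825, F1263). Machine vertices: (82.4570,23.5958) → (11.2121,48.6817) → (155.9064,89.9313) → (63.1113,131.2483) → (82.4570,23.5958). Closed: final G1 returns to the first vertex.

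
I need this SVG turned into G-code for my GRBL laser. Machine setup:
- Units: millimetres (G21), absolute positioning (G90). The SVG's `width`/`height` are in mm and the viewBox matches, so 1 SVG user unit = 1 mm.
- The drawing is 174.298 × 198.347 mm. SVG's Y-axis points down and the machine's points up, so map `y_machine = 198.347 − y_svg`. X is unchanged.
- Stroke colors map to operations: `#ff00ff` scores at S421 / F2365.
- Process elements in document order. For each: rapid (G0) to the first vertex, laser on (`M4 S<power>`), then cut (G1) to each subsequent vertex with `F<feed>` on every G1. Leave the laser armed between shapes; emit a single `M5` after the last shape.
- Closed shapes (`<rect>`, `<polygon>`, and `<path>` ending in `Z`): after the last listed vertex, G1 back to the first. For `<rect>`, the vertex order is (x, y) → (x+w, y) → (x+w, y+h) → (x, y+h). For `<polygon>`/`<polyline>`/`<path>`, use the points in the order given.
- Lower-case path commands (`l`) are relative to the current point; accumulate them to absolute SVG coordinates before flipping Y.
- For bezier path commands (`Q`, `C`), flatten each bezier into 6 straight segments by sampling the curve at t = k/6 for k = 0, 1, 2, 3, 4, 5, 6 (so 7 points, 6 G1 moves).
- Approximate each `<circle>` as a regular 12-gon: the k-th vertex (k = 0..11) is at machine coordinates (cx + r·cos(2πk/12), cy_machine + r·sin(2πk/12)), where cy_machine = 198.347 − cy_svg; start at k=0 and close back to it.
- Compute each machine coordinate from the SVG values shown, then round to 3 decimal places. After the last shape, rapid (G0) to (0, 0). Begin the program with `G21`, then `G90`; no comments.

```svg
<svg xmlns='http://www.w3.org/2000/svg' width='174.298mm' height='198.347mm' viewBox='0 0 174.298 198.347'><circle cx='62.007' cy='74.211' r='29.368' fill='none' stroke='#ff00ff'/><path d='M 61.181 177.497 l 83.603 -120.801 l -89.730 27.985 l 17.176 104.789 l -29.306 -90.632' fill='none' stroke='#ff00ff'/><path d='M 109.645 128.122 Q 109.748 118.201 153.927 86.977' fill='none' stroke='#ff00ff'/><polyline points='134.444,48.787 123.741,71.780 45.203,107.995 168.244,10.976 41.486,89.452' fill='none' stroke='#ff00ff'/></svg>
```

Since the viewBox matches the mm dimensions, user units are millimetres directly. The only transform is the Y-flip y_m = 198.347 − y_svg.

Shape 1 is a circle drawn with `<circle>`. Its stroke #ff00ff means score at S421, F2365. After flipping Y the toolpath is (91.375,124.136) → (87.440,138.820) → (76.691,149.569) → (62.007,153.504) → (47.323,149.569) → (36.574,138.820) → (32.639,124.136) → (36.574,109.452) → (47.323,98.703) → (62.007,94.768) → (76.691,98.703) → (87.440,109.452) → (91.375,124.136), returning to the start.

Shape 2 is a open polyline drawn with `<path>`. Its stroke #ff00ff means score at S421, F2365. After flipping Y the toolpath is (61.181,20.850) → (144.784,141.651) → (55.054,113.666) → (72.230,8.877) → (42.924,99.509).

Shape 3 is a quadratic bezier drawn with `<path>`. Its stroke #ff00ff means score at S421, F2365. After flipping Y the toolpath is (109.645,70.225) → (110.904,74.124) → (114.611,79.206) → (120.767,85.472) → (129.372,92.921) → (140.425,101.554) → (153.927,111.370).

Shape 4 is a open polyline drawn with `<polyline>`. Its stroke #ff00ff means score at S421, F2365. After flipping Y the toolpath is (134.444,149.560) → (123.741,126.567) → (45.203,90.352) → (168.244,187.371) → (41.486,108.895).

G21
G90
G0 X91.375 Y124.136
M4 S421
G1 X87.440 Y138.820 F2365
G1 X76.691 Y149.569 F2365
G1 X62.007 Y153.504 F2365
G1 X47.323 Y149.569 F2365
G1 X36.574 Y138.820 F2365
G1 X32.639 Y124.136 F2365
G1 X36.574 Y109.452 F2365
G1 X47.323 Y98.703 F2365
G1 X62.007 Y94.768 F2365
G1 X76.691 Y98.703 F2365
G1 X87.440 Y109.452 F2365
G1 X91.375 Y124.136 F2365
G0 X61.181 Y20.850
M4 S421
G1 X144.784 Y141.651 F2365
G1 X55.054 Y113.666 F2365
G1 X72.230 Y8.877 F2365
G1 X42.924 Y99.509 F2365
G0 X109.645 Y70.225
M4 S421
G1 X110.904 Y74.124 F2365
G1 X114.611 Y79.206 F2365
G1 X120.767 Y85.472 F2365
G1 X129.372 Y92.921 F2365
G1 X140.425 Y101.554 F2365
G1 X153.927 Y111.370 F2365
G0 X134.444 Y149.560
M4 S421
G1 X123.741 Y126.567 F2365
G1 X45.203 Y90.352 F2365
G1 X168.244 Y187.371 F2365
G1 X41.486 Y108.895 F2365
M5
G0 X0.000 Y0.000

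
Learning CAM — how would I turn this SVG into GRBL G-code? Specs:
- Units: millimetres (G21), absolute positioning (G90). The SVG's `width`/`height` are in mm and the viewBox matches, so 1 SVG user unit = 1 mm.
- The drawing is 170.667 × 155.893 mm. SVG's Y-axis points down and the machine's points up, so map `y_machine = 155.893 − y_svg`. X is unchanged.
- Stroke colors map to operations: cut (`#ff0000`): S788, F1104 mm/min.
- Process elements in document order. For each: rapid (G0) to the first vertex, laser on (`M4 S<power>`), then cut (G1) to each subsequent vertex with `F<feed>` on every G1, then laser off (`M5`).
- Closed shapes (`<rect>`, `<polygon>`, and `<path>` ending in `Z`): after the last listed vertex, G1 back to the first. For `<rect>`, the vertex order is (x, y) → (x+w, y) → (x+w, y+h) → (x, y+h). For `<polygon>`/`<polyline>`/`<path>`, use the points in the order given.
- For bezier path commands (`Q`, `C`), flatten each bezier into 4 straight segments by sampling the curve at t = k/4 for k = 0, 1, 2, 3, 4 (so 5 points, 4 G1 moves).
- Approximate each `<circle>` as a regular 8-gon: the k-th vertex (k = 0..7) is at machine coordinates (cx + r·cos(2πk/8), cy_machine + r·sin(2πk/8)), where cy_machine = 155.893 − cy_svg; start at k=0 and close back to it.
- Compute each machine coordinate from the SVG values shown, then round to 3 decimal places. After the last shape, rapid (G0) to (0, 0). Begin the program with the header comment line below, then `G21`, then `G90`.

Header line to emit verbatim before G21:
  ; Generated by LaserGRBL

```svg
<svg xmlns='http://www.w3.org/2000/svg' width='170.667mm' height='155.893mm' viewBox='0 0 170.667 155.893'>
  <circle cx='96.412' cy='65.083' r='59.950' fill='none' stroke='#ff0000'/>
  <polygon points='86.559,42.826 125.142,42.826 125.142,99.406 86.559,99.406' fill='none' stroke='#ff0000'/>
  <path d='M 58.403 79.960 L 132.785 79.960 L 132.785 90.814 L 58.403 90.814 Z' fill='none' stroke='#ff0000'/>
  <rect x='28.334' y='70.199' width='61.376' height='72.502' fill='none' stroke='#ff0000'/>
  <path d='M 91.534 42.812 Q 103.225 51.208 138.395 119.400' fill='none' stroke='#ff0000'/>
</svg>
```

1 u = 1 mm; y_m = 155.893 − y.

[1] `<circle>` circle, #ff0000→cut S788 F1104: (156.362,90.810) → (138.803,133.201) → (96.412,150.760) → (54.021,133.201) → (36.462,90.810) → (54.021,48.419) → (96.412,30.860) → (138.803,48.419) → (156.362,90.810) (closed)

[2] `<polygon>` rectangle, #ff0000→cut S788 F1104: (86.559,113.067) → (125.142,113.067) → (125.142,56.487) → (86.559,56.487) → (86.559,113.067) (closed)

[3] `<path>` rectangle, #ff0000→cut S788 F1104: (58.403,75.933) → (132.785,75.933) → (132.785,65.079) → (58.403,65.079) → (58.403,75.933) (closed)

[4] `<rect>` rectangle, #ff0000→cut S788 F1104: (28.334,85.694) → (89.710,85.694) → (89.710,13.192) → (28.334,13.192) → (28.334,85.694) (closed)

[5] `<path>` quadratic bezier, #ff0000→cut S788 F1104: (91.534,113.081) → (98.847,105.146) → (109.095,89.736) → (122.277,66.852) → (138.395,36.493)

; Generated by LaserGRBL
G21
G90
G0 X156.362 Y90.810
M4 S788
G1 X138.803 Y133.201 F1104
G1 X96.412 Y150.760 F1104
G1 X54.021 Y133.201 F1104
G1 X36.462 Y90.810 F1104
G1 X54.021 Y48.419 F1104
G1 X96.412 Y30.860 F1104
G1 X138.803 Y48.419 F1104
G1 X156.362 Y90.810 F1104
M5
G0 X86.559 Y113.067
M4 S788
G1 X125.142 Y113.067 F1104
G1 X125.142 Y56.487 F1104
G1 X86.559 Y56.487 F1104
G1 X86.559 Y113.067 F1104
M5
G0 X58.403 Y75.933
M4 S788
G1 X132.785 Y75.933 F1104
G1 X132.785 Y65.079 F1104
G1 X58.403 Y65.079 F1104
G1 X58.403 Y75.933 F1104
M5
G0 X28.334 Y85.694
M4 S788
G1 X89.710 Y85.694 F1104
G1 X89.710 Y13.192 F1104
G1 X28.334 Y13.192 F1104
G1 X28.334 Y85.694 F1104
M5
G0 X91.534 Y113.081
M4 S788
G1 X98.847 Y105.146 F1104
G1 X109.095 Y89.736 F1104
G1 X122.277 Y66.852 F1104
G1 X138.395 Y36.493 F1104
M5
G0 X0.000 Y0.000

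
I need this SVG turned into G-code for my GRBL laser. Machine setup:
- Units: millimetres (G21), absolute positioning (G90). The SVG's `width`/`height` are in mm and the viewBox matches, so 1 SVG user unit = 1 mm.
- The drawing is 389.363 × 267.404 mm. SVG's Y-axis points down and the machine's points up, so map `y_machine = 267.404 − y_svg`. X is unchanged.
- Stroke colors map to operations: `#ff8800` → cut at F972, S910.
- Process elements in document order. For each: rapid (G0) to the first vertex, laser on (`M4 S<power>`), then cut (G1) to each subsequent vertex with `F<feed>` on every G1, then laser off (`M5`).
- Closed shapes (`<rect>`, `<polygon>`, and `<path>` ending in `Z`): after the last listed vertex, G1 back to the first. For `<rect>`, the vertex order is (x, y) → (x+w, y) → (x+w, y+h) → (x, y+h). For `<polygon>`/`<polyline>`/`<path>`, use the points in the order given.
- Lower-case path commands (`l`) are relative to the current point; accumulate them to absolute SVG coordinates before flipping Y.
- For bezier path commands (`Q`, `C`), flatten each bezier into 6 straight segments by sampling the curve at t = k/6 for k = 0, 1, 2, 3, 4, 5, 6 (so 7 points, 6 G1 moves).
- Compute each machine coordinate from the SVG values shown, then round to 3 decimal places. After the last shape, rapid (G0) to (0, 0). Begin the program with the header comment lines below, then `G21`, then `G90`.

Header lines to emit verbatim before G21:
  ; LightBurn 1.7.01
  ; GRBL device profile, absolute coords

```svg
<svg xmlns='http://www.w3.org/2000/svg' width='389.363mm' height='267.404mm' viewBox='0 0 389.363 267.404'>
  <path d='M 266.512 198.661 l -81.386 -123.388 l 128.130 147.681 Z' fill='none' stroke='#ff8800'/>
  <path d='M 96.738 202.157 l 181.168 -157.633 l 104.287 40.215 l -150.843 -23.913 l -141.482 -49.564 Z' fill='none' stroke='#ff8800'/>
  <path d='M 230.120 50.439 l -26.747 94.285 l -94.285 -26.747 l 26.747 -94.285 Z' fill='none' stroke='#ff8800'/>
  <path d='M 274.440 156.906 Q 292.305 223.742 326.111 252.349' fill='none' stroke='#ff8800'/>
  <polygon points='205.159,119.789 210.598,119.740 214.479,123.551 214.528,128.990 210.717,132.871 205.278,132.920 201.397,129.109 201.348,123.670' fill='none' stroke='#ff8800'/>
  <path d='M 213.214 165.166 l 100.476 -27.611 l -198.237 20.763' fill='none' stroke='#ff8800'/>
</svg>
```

; LightBurn 1.7.01
; GRBL device profile, absolute coords
G21
G90
G0 X266.512 Y68.743
M4 S910
G1 X185.126 Y192.131 F972
G1 X313.256 Y44.450 F972
G1 X266.512 Y68.743 F972
M5
G0 X96.738 Y65.247
M4 S910
G1 X277.906 Y222.880 F972
G1 X382.193 Y182.665 F972
G1 X231.350 Y206.578 F972
G1 X89.868 Y256.142 F972
G1 X96.738 Y65.247 F972
M5
G0 X230.120 Y216.965
M4 S910
G1 X203.373 Y122.680 F972
G1 X109.088 Y149.427 F972
G1 X135.835 Y243.712 F972
G1 X230.120 Y216.965 F972
M5
G0 X274.440 Y110.498
M4 S910
G1 X280.838 Y89.281 F972
G1 X288.121 Y70.188 F972
G1 X296.290 Y53.219 F972
G1 X305.345 Y38.374 F972
G1 X315.285 Y25.653 F972
G1 X326.111 Y15.055 F972
M5
G0 X205.159 Y147.615
M4 S910
G1 X210.598 Y147.664 F972
G1 X214.479 Y143.853 F972
G1 X214.528 Y138.414 F972
G1 X210.717 Y134.533 F972
G1 X205.278 Y134.484 F972
G1 X201.397 Y138.295 F972
G1 X201.348 Y143.734 F972
G1 X205.159 Y147.615 F972
M5
G0 X213.214 Y102.238
M4 S910
G1 X313.690 Y129.849 F972
G1 X115.453 Y109.086 F972
M5
G0 X0.000 Y0.000

Since the viewBox matches the mm dimensions, user units are millimetres directly. The only transform is the Y-flip y_m = 267.404 − y_svg.

Shape 1 is a closed polygon drawn with `<path>`. Its stroke #ff8800 means cut at S910, F972. After flipping Y the toolpath is (266.512,68.743) → (185.126,192.131) → (313.256,44.450) → (266.512,68.743), returning to the start.

Shape 2 is a closed polygon drawn with `<path>`. Its stroke #ff8800 means cut at S910, F972. After flipping Y the toolpath is (96.738,65.247) → (277.906,222.880) → (382.193,182.665) → (231.350,206.578) → (89.868,256.142) → (96.738,65.247), returning to the start.

Shape 3 is a regular polygon drawn with `<path>`. Its stroke #ff8800 means cut at S910, F972. After flipping Y the toolpath is (230.120,216.965) → (203.373,122.680) → (109.088,149.427) → (135.835,243.712) → (230.120,216.965), returning to the start.

Shape 4 is a quadratic bezier drawn with `<path>`. Its stroke #ff8800 means cut at S910, F972. After flipping Y the toolpath is (274.440,110.498) → (280.838,89.281) → (288.121,70.188) → (296.290,53.219) → (305.345,38.374) → (315.285,25.653) → (326.111,15.055).

Shape 5 is a regular polygon drawn with `<polygon>`. Its stroke #ff8800 means cut at S910, F972. After flipping Y the toolpath is (205.159,147.615) → (210.598,147.664) → (214.479,143.853) → (214.528,138.414) → (210.717,134.533) → (205.278,134.484) → (201.397,138.295) → (201.348,143.734) → (205.159,147.615), returning to the start.

Shape 6 is a open polyline drawn with `<path>`. Its stroke #ff8800 means cut at S910, F972. After flipping Y the toolpath is (213.214,102.238) → (313.690,129.849) → (115.453,109.086).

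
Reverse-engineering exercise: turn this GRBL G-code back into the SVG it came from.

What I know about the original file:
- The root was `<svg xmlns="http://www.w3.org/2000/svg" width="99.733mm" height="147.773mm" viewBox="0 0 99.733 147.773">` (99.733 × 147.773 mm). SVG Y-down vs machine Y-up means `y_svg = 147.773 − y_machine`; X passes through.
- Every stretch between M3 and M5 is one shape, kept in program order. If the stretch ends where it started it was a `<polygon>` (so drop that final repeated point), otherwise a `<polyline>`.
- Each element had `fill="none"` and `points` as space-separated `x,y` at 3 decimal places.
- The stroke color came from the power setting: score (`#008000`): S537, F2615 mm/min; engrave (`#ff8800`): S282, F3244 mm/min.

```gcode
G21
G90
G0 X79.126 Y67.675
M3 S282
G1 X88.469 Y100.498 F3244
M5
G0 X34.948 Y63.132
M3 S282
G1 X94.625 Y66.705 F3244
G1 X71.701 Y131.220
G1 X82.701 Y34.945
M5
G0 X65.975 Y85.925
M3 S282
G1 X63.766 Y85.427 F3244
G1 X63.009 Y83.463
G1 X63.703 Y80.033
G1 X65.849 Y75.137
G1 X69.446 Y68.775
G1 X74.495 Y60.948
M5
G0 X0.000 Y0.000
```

Each laser-on run becomes one SVG element. Flip Y back into SVG space with y_svg = 147.773 − y_machine. Every run uses S282, so all elements get stroke `#ff8800` (engrave).

Run 1: The run is open, so emit a `<polyline>` with points (Y-flipped): 79.126,80.098 88.469,47.275.

Run 2: The run is open, so emit a `<polyline>` with points (Y-flipped): 34.948,84.641 94.625,81.068 71.701,16.553 82.701,112.828.

Run 3: The run is open, so emit a `<polyline>` with points (Y-flipped): 65.975,61.848 63.766,62.346 63.009,64.310 63.703,67.740 65.849,72.636 69.446,78.998 74.495,86.825.

<svg xmlns="http://www.w3.org/2000/svg" width="99.733mm" height="147.773mm" viewBox="0 0 99.733 147.773">
  <polyline points="79.126,80.098 88.469,47.275" fill="none" stroke="#ff8800"/>
  <polyline points="34.948,84.641 94.625,81.068 71.701,16.553 82.701,112.828" fill="none" stroke="#ff8800"/>
  <polyline points="65.975,61.848 63.766,62.346 63.009,64.310 63.703,67.740 65.849,72.636 69.446,78.998 74.495,86.825" fill="none" stroke="#ff8800"/>
</svg>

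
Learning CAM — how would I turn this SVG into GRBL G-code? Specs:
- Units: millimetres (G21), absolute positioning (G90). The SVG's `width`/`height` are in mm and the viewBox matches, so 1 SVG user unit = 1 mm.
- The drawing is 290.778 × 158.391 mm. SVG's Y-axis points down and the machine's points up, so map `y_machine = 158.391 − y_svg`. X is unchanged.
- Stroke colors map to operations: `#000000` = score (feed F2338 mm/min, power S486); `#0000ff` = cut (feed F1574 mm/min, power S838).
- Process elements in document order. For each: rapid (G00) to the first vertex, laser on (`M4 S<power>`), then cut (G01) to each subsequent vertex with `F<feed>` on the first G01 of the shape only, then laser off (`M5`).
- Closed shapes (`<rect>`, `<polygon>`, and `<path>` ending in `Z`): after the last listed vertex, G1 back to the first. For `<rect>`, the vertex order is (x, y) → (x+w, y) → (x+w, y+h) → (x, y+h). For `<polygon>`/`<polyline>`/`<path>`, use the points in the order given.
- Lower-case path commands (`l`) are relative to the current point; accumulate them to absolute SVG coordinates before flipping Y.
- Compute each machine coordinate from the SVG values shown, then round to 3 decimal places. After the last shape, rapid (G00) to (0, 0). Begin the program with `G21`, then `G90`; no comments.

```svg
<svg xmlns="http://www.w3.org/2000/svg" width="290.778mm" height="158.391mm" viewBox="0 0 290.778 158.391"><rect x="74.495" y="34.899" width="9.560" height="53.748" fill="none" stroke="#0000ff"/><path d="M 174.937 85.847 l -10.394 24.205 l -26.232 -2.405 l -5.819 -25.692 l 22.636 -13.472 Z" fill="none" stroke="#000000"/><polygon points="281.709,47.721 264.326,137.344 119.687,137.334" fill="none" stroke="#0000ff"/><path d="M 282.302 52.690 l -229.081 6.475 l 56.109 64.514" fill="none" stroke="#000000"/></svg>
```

G21
G90
G00 X74.495 Y123.492
M4 S838
G01 X84.055 Y123.492 F1574
G01 X84.055 Y69.744
G01 X74.495 Y69.744
G01 X74.495 Y123.492
M5
G00 X174.937 Y72.544
M4 S486
G01 X164.543 Y48.339 F2338
G01 X138.311 Y50.744
G01 X132.492 Y76.436
G01 X155.128 Y89.908
G01 X174.937 Y72.544
M5
G00 X281.709 Y110.670
M4 S838
G01 X264.326 Y21.047 F1574
G01 X119.687 Y21.057
G01 X281.709 Y110.670
M5
G00 X282.302 Y105.701
M4 S486
G01 X53.221 Y99.226 F2338
G01 X109.330 Y34.712
M5
G00 X0.000 Y0.000

viewBox `0 0 290.778 158.391` with mm width/height → 1 unit = 1 mm. Flip: y_m = 158.391 − y_svg.

**Shape 1** — `<rect>` rectangle, stroke `#0000ff` → cut (S838, F1574). Machine vertices: (74.495,123.492) → (84.055,123.492) → (84.055,69.744) → (74.495,69.744) → (74.495,123.492). Closed: final G1 returns to the first vertex.

**Shape 2** — `<path>` regular polygon, stroke `#000000` → score (S486, F2338). Machine vertices: (174.937,72.544) → (164.543,48.339) → (138.311,50.744) → (132.492,76.436) → (155.128,89.908) → (174.937,72.544). Closed: final G1 returns to the first vertex.

**Shape 3** — `<polygon>` closed polygon, stroke `#0000ff` → cut (S838, F1574). Machine vertices: (281.709,110.670) → (264.326,21.047) → (119.687,21.057) → (281.709,110.670). Closed: final G1 returns to the first vertex.

**Shape 4** — `<path>` open polyline, stroke `#000000` → score (S486, F2338). Machine vertices: (282.302,105.701) → (53.221,99.226) → (109.330,34.712). Open path.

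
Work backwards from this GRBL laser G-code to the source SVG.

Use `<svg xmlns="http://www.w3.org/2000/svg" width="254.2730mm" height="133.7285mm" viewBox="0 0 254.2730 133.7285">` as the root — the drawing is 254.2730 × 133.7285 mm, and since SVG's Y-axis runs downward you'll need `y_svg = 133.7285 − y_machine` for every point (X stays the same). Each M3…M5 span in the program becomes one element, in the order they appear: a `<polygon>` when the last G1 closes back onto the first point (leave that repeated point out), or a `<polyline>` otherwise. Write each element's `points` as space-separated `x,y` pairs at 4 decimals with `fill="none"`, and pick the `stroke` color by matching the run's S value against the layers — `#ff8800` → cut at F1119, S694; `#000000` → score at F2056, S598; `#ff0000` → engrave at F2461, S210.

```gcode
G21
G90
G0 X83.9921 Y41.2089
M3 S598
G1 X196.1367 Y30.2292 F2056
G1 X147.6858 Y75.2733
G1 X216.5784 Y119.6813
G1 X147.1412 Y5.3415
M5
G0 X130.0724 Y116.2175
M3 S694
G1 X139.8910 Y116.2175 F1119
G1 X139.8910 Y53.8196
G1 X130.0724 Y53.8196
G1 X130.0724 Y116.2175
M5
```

<svg xmlns="http://www.w3.org/2000/svg" width="254.2730mm" height="133.7285mm" viewBox="0 0 254.2730 133.7285">
  <polyline points="83.9921,92.5196 196.1367,103.4993 147.6858,58.4552 216.5784,14.0472 147.1412,128.3870" fill="none" stroke="#000000"/>
  <polygon points="130.0724,17.5110 139.8910,17.5110 139.8910,79.9089 130.0724,79.9089" fill="none" stroke="#ff8800"/>
</svg>

Each laser-on run becomes one SVG element. Flip Y back into SVG space with y_svg = 133.7285 − y_machine.

Run 1: power S598 maps to stroke `#000000` (score). The run is open, so emit a `<polyline>` with points (Y-flipped): 83.9921,92.5196 196.1367,103.4993 147.6858,58.4552 216.5784,14.0472 147.1412,128.3870.

Run 2: the run's S694 means `#ff8800` (cut). The run returns to its start, so emit a `<polygon>` with points (Y-flipped): 130.0724,17.5110 139.8910,17.5110 139.8910,79.9089 130.0724,79.9089.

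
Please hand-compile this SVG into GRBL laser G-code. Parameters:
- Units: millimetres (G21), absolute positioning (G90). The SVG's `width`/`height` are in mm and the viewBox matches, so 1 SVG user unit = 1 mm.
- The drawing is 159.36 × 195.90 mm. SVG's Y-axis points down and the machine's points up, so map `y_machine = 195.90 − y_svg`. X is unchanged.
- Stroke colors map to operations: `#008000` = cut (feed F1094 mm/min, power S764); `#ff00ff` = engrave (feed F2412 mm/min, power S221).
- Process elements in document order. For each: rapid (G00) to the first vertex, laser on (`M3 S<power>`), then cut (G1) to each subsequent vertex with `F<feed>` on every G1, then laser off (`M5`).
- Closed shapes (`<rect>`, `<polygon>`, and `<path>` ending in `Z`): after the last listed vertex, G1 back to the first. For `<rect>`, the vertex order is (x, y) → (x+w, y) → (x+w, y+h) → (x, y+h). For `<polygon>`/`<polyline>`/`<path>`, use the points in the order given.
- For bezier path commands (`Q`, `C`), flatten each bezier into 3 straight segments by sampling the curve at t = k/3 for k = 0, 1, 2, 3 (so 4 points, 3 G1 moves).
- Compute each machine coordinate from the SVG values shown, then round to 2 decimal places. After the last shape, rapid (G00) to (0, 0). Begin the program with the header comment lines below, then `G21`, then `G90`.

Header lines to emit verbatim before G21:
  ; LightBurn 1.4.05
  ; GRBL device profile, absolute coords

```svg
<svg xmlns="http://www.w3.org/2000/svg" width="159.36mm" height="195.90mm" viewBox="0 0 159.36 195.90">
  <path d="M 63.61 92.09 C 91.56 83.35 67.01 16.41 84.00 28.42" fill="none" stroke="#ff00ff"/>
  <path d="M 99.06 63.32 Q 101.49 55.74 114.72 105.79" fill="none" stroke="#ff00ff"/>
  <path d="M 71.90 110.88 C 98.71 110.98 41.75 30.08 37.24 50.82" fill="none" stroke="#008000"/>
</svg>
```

; LightBurn 1.4.05
; GRBL device profile, absolute coords
G21
G90
G00 X63.61 Y103.81
M3 S221
G1 X77.54 Y126.87 F2412
G1 X77.37 Y158.25 F2412
G1 X84.00 Y167.48 F2412
M5
G00 X99.06 Y132.58
M3 S221
G1 X101.88 Y131.23 F2412
G1 X107.10 Y117.07 F2412
G1 X114.72 Y90.11 F2412
M5
G00 X71.90 Y85.02
M3 S764
G1 X75.83 Y105.16 F1094
G1 X54.19 Y138.70 F1094
G1 X37.24 Y145.08 F1094
M5
G00 X0.00 Y0.00

1 u = 1 mm; y_m = 195.90 − y.

[1] `<path>` cubic bezier, #ff00ff→engrave S221 F2412: (63.61,103.81) → (77.54,126.87) → (77.37,158.25) → (84.00,167.48)

[2] `<path>` quadratic bezier, #ff00ff→engrave S221 F2412: (99.06,132.58) → (101.88,131.23) → (107.10,117.07) → (114.72,90.11)

[3] `<path>` cubic bezier, #008000→cut S764 F1094: (71.90,85.02) → (75.83,105.16) → (54.19,138.70) → (37.24,145.08)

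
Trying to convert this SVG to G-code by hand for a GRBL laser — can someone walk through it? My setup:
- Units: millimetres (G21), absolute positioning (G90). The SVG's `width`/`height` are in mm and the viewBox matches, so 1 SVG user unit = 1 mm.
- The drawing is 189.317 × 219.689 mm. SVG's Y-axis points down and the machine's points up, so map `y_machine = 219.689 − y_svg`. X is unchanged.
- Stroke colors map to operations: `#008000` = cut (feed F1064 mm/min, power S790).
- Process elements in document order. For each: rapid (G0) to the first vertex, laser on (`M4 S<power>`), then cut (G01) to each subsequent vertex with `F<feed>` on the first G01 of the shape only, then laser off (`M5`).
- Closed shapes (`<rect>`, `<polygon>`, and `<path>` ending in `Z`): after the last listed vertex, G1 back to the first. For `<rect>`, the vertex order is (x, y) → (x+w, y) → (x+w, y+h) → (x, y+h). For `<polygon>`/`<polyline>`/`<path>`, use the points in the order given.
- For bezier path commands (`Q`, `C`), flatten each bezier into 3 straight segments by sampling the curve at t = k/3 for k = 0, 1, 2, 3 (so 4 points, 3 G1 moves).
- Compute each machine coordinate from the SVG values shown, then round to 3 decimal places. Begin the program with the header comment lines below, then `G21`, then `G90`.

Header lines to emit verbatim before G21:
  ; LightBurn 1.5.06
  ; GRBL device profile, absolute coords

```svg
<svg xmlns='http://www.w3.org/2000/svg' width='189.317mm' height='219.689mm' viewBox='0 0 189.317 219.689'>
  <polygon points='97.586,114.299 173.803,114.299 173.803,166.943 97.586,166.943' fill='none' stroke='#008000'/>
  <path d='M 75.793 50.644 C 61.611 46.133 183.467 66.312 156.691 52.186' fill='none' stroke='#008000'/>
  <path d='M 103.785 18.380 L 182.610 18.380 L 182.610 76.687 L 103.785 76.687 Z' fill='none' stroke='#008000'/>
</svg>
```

Since the viewBox matches the mm dimensions, user units are millimetres directly. The only transform is the Y-flip y_m = 219.689 − y_svg.

Shape 1 is a rectangle drawn with `<polygon>`. Its stroke #008000 means cut at S790, F1064. After flipping Y the toolpath is (97.586,105.390) → (173.803,105.390) → (173.803,52.746) → (97.586,52.746) → (97.586,105.390), returning to the start.

Shape 2 is a cubic bezier drawn with `<path>`. Its stroke #008000 means cut at S790, F1064. After flipping Y the toolpath is (75.793,169.045) → (96.414,167.511) → (144.466,162.627) → (156.691,167.503).

Shape 3 is a rectangle drawn with `<path>`. Its stroke #008000 means cut at S790, F1064. After flipping Y the toolpath is (103.785,201.309) → (182.610,201.309) → (182.610,143.002) → (103.785,143.002) → (103.785,201.309), returning to the start.

; LightBurn 1.5.06
; GRBL device profile, absolute coords
G21
G90
G0 X97.586 Y105.390
M4 S790
G01 X173.803 Y105.390 F1064
G01 X173.803 Y52.746
G01 X97.586 Y52.746
G01 X97.586 Y105.390
M5
G0 X75.793 Y169.045
M4 S790
G01 X96.414 Y167.511 F1064
G01 X144.466 Y162.627
G01 X156.691 Y167.503
M5
G0 X103.785 Y201.309
M4 S790
G01 X182.610 Y201.309 F1064
G01 X182.610 Y143.002
G01 X103.785 Y143.002
G01 X103.785 Y201.309
M5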